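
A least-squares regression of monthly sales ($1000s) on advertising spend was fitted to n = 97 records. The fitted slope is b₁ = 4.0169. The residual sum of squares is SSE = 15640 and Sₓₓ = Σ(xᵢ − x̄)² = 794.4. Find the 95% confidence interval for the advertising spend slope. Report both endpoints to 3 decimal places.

(3.113, 4.921)

MSE = SSE/(n − 2) = 15640/95 = 164.632.
SE(b₁) = √(MSE/Sₓₓ) = √(164.632/794.4) = 0.455236.
df = n − 2 = 95.
t* = t_{0.025, 95} = 1.985251.
Margin = t* × SE = 1.985251 × 0.455236 = 0.90376.
CI: 4.0169 ± 0.90376 → (3.113, 4.921).
With 95% confidence, each one-unit increase in advertising spend is associated with a change of between 3.113 and 4.921 $1000s in monthly sales.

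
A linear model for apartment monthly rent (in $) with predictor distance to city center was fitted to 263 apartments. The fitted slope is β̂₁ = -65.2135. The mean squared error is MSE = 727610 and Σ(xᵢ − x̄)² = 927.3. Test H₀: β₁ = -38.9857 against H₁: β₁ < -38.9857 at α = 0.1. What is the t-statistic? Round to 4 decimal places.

SE(β̂₁) = √(MSE/Sₓₓ) = √(727610/927.3) = 28.0117.
t = (-65.2135 − (-38.9857)) / 28.0117 = -0.9363.
df = n − 2 = 261.
One-sided p ≈ 0.1750, which is ≥ 0.1, so fail to reject H₀.
The data do not give significant evidence that the true slope on distance to city center is below -38.9857 $ per unit.

t = -0.9363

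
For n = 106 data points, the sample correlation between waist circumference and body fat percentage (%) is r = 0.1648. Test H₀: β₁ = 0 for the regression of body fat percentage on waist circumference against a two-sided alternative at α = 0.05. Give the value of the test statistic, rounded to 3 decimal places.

t = 1.704

t = r·√(n − 2)/√(1 − r²) = 0.1648·√104/√0.972841 = 1.704.
df = n − 2 = 104.
Two-sided p ≈ 0.0914, which is ≥ 0.05, so fail to reject H₀.
The data do not give significant evidence of a linear association between waist circumference and body fat percentage.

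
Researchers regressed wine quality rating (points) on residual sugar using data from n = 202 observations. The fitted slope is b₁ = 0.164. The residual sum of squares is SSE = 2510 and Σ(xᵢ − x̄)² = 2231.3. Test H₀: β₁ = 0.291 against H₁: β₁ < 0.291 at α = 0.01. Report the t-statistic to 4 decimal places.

t = -1.6934

MSE = SSE/(n − 2) = 2510/200 = 12.55.
SE(b₁) = √(MSE/Sₓₓ) = √(12.55/2231.3) = 0.0749968.
t = (0.164 − 0.291) / 0.0749968 = -1.6934.
df = n − 2 = 200.
One-sided p ≈ 0.0460, which is ≥ 0.01, so fail to reject H₀.
The data do not give significant evidence that the true slope on residual sugar is below 0.291 points per unit.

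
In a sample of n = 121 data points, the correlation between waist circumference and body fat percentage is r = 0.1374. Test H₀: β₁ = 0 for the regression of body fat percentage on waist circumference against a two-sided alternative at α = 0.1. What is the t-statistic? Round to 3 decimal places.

t = r·√(n − 2)/√(1 − r²) = 0.1374·√119/√0.981121 = 1.513.
df = n − 2 = 119.
Two-sided p ≈ 0.1329, which is ≥ 0.1, so fail to reject H₀.
The data do not give significant evidence of a linear association between waist circumference and body fat percentage.

t = 1.513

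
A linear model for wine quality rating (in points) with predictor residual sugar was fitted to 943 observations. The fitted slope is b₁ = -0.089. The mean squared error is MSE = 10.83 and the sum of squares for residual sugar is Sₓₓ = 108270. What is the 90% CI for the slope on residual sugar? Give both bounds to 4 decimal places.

SE(b₁) = √(MSE/Sₓₓ) = √(10.83/108270) = 0.0100014.
df = n − 2 = 941.
t* = t_{0.05, 941} = 1.646475.
Margin = t* × SE = 1.646475 × 0.0100014 = 0.016467.
CI: -0.089 ± 0.016467 → (-0.1055, -0.0725).
With 90% confidence, each one-unit increase in residual sugar is associated with a change of between -0.1055 and -0.0725 points in wine quality rating.

(-0.1055, -0.0725)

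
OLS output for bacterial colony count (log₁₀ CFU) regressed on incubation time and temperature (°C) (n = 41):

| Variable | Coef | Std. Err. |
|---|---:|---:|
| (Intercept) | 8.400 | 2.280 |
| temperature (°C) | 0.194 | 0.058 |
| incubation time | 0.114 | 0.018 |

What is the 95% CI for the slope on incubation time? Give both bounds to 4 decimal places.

Read off: b = 0.114, SE = 0.018 for incubation time.
df = n − k − 1 = 41 − 2 − 1 = 38.
t* = t_{0.025, 38} = 2.024394.
Margin = t* × SE = 2.024394 × 0.018 = 0.036439.
CI: 0.114 ± 0.036439 → (0.0776, 0.1504).

(0.0776, 0.1504)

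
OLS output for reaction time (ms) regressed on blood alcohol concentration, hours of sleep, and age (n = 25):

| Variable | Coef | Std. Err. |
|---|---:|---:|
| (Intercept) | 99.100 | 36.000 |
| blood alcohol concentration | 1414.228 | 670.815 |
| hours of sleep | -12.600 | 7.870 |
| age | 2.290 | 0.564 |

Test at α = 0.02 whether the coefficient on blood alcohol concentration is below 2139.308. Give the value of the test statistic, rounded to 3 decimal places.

Read off: b = 1414.228, SE = 670.815 for blood alcohol concentration.
H₀: β₁ = 2139.308 vs H₁: β₁ < 2139.308.
t = (1414.228 − 2139.308) / 670.815 = -1.081.
df = n − k − 1 = 25 − 3 − 1 = 21.
One-sided p ≈ 0.1460, which is ≥ 0.02, so fail to reject H₀.
The data do not give significant evidence that the true slope on blood alcohol concentration is below 2139.308 ms per unit, holding the other predictors fixed.

t = -1.081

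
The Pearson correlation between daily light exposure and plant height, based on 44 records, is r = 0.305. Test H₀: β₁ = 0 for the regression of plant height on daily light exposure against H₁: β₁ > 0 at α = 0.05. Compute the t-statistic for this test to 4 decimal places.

t = r·√(n − 2)/√(1 − r²) = 0.305·√42/√0.906975 = 2.0755.
df = n − 2 = 42.
One-sided p ≈ 0.0220, which is < 0.05, so reject H₀.
There is evidence of a linear association between daily light exposure and plant height.

t = 2.0755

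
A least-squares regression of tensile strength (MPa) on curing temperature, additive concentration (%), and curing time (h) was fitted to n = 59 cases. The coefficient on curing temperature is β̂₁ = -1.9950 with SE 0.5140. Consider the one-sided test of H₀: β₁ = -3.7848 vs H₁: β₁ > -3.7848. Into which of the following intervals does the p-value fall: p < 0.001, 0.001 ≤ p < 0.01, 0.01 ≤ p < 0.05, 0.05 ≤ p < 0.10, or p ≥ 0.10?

t = (-1.9950 − (-3.7848)) / 0.5140 = 3.482.
df = n − k − 1 = 59 − 3 − 1 = 55.
One-sided p = P(T_{55} > t) ≈ 0.0005.
So p < 0.001.

p < 0.001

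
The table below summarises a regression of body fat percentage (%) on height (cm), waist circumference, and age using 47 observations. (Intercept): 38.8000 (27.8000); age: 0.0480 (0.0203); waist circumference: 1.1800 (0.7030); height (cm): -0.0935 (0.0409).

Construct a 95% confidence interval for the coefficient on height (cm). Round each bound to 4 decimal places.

Read off: b = -0.0935, SE = 0.0409 for height (cm).
df = n − k − 1 = 47 − 3 − 1 = 43.
t* = t_{0.025, 43} = 2.016692.
Margin = t* × SE = 2.016692 × 0.0409 = 0.082483.
CI: -0.0935 ± 0.082483 → (-0.1760, -0.0110).

(-0.1760, -0.0110)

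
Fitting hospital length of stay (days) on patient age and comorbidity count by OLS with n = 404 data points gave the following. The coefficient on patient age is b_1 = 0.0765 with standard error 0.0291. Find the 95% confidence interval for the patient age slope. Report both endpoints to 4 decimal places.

df = n − k − 1 = 404 − 2 − 1 = 401.
t* = t_{0.025, 401} = 1.965897.
Margin = t* × SE = 1.965897 × 0.0291 = 0.057208.
CI: 0.0765 ± 0.057208 → (0.0193, 0.1337).
With 95% confidence, each one-unit increase in patient age is associated with a change of between 0.0193 and 0.1337 days in hospital length of stay, holding the other predictors fixed.

(0.0193, 0.1337)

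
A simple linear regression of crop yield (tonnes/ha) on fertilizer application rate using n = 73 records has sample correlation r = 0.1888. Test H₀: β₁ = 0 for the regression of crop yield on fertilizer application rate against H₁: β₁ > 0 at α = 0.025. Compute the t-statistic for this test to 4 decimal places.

t = 1.6200

t = r·√(n − 2)/√(1 − r²) = 0.1888·√71/√0.964355 = 1.6200.
df = n − 2 = 71.
One-sided p ≈ 0.0548, which is ≥ 0.025, so fail to reject H₀.
The data do not give significant evidence of a linear association between fertilizer application rate and crop yield.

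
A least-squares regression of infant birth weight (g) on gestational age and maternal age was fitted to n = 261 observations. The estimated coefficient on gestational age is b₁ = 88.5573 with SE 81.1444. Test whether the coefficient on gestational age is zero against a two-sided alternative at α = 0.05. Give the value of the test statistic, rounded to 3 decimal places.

H₀: β₁ = 0 vs H₁: β₁ ≠ 0.
t = (b₁ − β₁⁰)/SE = 88.5573 / 81.1444 = 1.091.
df = n − k − 1 = 261 − 2 − 1 = 258.
Two-sided p ≈ 0.2761, which is ≥ 0.05, so fail to reject H₀.
The data do not give significant evidence of an association between gestational age and infant birth weight, after adjusting for the other predictors.

t = 1.091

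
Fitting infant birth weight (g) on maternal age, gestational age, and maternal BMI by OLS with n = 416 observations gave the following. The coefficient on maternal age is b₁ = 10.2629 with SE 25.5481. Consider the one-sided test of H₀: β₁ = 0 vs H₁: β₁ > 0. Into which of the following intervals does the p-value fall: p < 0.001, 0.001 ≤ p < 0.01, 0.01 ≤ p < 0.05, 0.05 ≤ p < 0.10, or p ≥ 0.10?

p ≥ 0.10

t = 10.2629 / 25.5481 = 0.402.
df = n − k − 1 = 416 − 3 − 1 = 412.
One-sided p = P(T_{412} > t) ≈ 0.3441.
So p ≥ 0.10.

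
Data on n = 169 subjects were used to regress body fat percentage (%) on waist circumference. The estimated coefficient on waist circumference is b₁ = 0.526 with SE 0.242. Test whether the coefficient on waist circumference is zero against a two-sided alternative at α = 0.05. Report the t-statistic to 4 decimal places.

H₀: β₁ = 0 vs H₁: β₁ ≠ 0.
t = (b₁ − β₁⁰)/SE = 0.526 / 0.242 = 2.1736.
df = n − 2 = 169 − 2 = 167.
Two-sided p ≈ 0.0311, which is < 0.05, so reject H₀.
There is evidence that waist circumference is associated with body fat percentage.

t = 2.1736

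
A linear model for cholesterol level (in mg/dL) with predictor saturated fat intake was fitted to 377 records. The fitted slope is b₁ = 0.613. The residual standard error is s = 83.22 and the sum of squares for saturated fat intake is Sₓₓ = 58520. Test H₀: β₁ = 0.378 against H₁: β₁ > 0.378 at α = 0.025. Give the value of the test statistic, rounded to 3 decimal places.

SE(b₁) = s/√Sₓₓ = 83.22/√58520 = 0.344014.
t = (0.613 − 0.378) / 0.344014 = 0.683.
df = n − 2 = 375.
One-sided p ≈ 0.2475, which is ≥ 0.025, so fail to reject H₀.
The data do not give significant evidence that the true slope on saturated fat intake exceeds 0.378 mg/dL per unit.

t = 0.683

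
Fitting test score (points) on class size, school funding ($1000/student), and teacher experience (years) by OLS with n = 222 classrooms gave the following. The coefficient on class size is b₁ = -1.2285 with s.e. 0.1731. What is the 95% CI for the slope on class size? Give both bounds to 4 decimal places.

df = n − k − 1 = 222 − 3 − 1 = 218.
t* = t_{0.025, 218} = 1.970906.
Margin = t* × SE = 1.970906 × 0.1731 = 0.341164.
CI: -1.2285 ± 0.341164 → (-1.5697, -0.8873).
With 95% confidence, each one-unit increase in class size is associated with a change of between -1.5697 and -0.8873 points in test score, holding the other predictors fixed.

(-1.5697, -0.8873)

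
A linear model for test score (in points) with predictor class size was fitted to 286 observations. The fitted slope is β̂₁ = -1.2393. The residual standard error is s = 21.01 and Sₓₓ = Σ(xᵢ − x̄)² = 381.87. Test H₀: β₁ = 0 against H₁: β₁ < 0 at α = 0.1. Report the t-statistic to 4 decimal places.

SE(β̂₁) = s/√Sₓₓ = 21.01/√381.87 = 1.07515.
t = -1.2393 / 1.07515 = -1.1527.
df = n − 2 = 284.
One-sided p ≈ 0.1250, which is ≥ 0.1, so fail to reject H₀.
The data do not give significant evidence that the true slope on class size is negative.

t = -1.1527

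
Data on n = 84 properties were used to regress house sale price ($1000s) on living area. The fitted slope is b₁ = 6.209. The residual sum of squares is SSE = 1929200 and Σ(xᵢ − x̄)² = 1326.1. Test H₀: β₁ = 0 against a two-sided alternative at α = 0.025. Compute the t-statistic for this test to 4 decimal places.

t = 1.4741

MSE = SSE/(n − 2) = 1929200/82 = 23526.8.
SE(b₁) = √(MSE/Sₓₓ) = √(23526.8/1326.1) = 4.21205.
t = 6.209 / 4.21205 = 1.4741.
df = n − 2 = 82.
Two-sided p ≈ 0.1443, which is ≥ 0.025, so fail to reject H₀.
The data do not give significant evidence of an association between living area and house sale price.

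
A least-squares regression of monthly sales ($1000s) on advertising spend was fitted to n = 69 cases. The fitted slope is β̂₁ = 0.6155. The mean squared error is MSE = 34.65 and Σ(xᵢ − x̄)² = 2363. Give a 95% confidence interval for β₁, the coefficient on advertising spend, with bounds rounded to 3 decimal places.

SE(β̂₁) = √(MSE/Sₓₓ) = √(34.65/2363) = 0.121093.
df = n − 2 = 67.
t* = t_{0.025, 67} = 1.996008.
Margin = t* × SE = 1.996008 × 0.121093 = 0.24170.
CI: 0.6155 ± 0.24170 → (0.374, 0.857).
With 95% confidence, each one-unit increase in advertising spend is associated with a change of between 0.374 and 0.857 $1000s in monthly sales.

(0.374, 0.857)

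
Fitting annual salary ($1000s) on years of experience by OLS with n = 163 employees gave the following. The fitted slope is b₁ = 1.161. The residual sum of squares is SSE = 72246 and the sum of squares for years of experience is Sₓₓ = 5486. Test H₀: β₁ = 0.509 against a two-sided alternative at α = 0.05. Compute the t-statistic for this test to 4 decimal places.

MSE = SSE/(n − 2) = 72246/161 = 448.733.
SE(b₁) = √(MSE/Sₓₓ) = √(448.733/5486) = 0.286.
t = (1.161 − 0.509) / 0.286 = 2.2797.
df = n − 2 = 161.
Two-sided p ≈ 0.0239, which is < 0.05, so reject H₀.
There is evidence that the true slope on years of experience differs from 0.509 $1000s per unit.

t = 2.2797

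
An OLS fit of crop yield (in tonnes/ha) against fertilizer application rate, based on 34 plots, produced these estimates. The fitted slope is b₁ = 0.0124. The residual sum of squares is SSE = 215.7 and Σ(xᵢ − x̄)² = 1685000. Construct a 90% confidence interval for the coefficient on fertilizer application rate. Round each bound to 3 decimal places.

(0.009, 0.016)

MSE = SSE/(n − 2) = 215.7/32 = 6.74062.
SE(b₁) = √(MSE/Sₓₓ) = √(6.74062/1685000) = 0.00200009.
df = n − 2 = 32.
t* = t_{0.05, 32} = 1.693889.
Margin = t* × SE = 1.693889 × 0.00200009 = 0.00339.
CI: 0.0124 ± 0.00339 → (0.009, 0.016).
With 90% confidence, each one-unit increase in fertilizer application rate is associated with a change of between 0.009 and 0.016 tonnes/ha in crop yield.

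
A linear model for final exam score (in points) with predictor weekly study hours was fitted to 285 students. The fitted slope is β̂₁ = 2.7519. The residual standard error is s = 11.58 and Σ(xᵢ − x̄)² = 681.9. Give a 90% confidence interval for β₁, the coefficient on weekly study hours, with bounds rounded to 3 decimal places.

SE(β̂₁) = s/√Sₓₓ = 11.58/√681.9 = 0.443454.
df = n − 2 = 283.
t* = t_{0.05, 283} = 1.650256.
Margin = t* × SE = 1.650256 × 0.443454 = 0.73181.
CI: 2.7519 ± 0.73181 → (2.020, 3.484).
With 90% confidence, each one-unit increase in weekly study hours is associated with a change of between 2.020 and 3.484 points in final exam score.

(2.020, 3.484)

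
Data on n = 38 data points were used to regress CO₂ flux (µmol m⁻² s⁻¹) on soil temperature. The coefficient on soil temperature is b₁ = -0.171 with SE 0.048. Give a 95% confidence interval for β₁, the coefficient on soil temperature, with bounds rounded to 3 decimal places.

(-0.268, -0.074)

df = n − 2 = 38 − 2 = 36.
t* = t_{0.025, 36} = 2.028094.
Margin = t* × SE = 2.028094 × 0.048 = 0.09735.
CI: -0.171 ± 0.09735 → (-0.268, -0.074).
With 95% confidence, each one-unit increase in soil temperature is associated with a change of between -0.268 and -0.074 µmol m⁻² s⁻¹ in CO₂ flux.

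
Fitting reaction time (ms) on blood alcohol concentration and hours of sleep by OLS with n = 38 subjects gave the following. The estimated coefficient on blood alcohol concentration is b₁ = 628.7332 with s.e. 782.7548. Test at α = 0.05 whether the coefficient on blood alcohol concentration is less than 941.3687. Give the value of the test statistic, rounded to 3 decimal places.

H₀: β₁ = 941.3687 vs H₁: β₁ < 941.3687.
t = (b₁ − β₁⁰)/SE = (628.7332 − 941.3687) / 782.7548 = -0.399.
df = n − k − 1 = 38 − 2 − 1 = 35.
One-sided p ≈ 0.3460, which is ≥ 0.05, so fail to reject H₀.
The data do not give significant evidence that the true slope on blood alcohol concentration is below 941.3687 ms per unit, holding the other predictors fixed.

t = -0.399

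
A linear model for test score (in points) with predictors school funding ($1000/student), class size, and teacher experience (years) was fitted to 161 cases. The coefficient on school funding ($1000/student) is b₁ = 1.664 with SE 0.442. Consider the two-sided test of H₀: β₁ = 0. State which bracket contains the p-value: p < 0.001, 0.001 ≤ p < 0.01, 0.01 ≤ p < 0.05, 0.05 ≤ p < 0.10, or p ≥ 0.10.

p < 0.001

t = 1.664 / 0.442 = 3.765.
df = n − k − 1 = 161 − 3 − 1 = 157.
Two-sided p = 2·P(T_{157} > |t|) ≈ 0.0002.
So p < 0.001.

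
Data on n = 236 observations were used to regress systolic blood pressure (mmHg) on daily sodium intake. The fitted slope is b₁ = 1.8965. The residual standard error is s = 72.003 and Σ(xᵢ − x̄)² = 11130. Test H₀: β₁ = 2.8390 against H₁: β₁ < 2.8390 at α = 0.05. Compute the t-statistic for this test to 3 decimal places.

SE(b₁) = s/√Sₓₓ = 72.003/√11130 = 0.682501.
t = (1.8965 − 2.8390) / 0.682501 = -1.381.
df = n − 2 = 234.
One-sided p ≈ 0.0843, which is ≥ 0.05, so fail to reject H₀.
The data do not give significant evidence that the true slope on daily sodium intake is below 2.8390 mmHg per unit.

t = -1.381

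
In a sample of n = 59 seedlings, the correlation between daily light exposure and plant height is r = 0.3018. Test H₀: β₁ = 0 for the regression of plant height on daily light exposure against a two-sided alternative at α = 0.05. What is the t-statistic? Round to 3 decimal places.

t = r·√(n − 2)/√(1 − r²) = 0.3018·√57/√0.908917 = 2.390.
df = n − 2 = 57.
Two-sided p ≈ 0.0202, which is < 0.05, so reject H₀.
There is evidence of a linear association between daily light exposure and plant height.

t = 2.390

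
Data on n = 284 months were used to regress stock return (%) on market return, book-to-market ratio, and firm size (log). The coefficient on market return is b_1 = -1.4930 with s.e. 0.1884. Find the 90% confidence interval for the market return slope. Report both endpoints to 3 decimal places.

(-1.804, -1.182)

df = n − k − 1 = 284 − 3 − 1 = 280.
t* = t_{0.05, 280} = 1.650314.
Margin = t* × SE = 1.650314 × 0.1884 = 0.31092.
CI: -1.4930 ± 0.31092 → (-1.804, -1.182).
With 90% confidence, each one-unit increase in market return is associated with a change of between -1.804 and -1.182 % in stock return, holding the other predictors fixed.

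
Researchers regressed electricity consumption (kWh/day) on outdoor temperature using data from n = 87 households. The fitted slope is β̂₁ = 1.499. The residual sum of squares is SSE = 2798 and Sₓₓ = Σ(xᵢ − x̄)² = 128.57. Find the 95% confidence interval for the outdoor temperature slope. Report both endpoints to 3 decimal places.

MSE = SSE/(n − 2) = 2798/85 = 32.9176.
SE(β̂₁) = √(MSE/Sₓₓ) = √(32.9176/128.57) = 0.505993.
df = n − 2 = 85.
t* = t_{0.025, 85} = 1.988268.
Margin = t* × SE = 1.988268 × 0.505993 = 1.00605.
CI: 1.499 ± 1.00605 → (0.493, 2.505).
With 95% confidence, each one-unit increase in outdoor temperature is associated with a change of between 0.493 and 2.505 kWh/day in electricity consumption.

(0.493, 2.505)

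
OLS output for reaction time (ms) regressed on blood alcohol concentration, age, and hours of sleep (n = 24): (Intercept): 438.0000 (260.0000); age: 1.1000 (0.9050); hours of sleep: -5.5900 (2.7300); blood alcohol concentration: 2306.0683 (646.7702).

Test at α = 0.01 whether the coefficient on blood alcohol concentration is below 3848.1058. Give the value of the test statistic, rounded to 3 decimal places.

t = -2.384

Read off: b = 2306.0683, SE = 646.7702 for blood alcohol concentration.
H₀: β₁ = 3848.1058 vs H₁: β₁ < 3848.1058.
t = (2306.0683 − 3848.1058) / 646.7702 = -2.384.
df = n − k − 1 = 24 − 3 − 1 = 20.
One-sided p ≈ 0.0136, which is ≥ 0.01, so fail to reject H₀.
The data do not give significant evidence that the true slope on blood alcohol concentration is below 3848.1058 ms per unit, holding the other predictors fixed.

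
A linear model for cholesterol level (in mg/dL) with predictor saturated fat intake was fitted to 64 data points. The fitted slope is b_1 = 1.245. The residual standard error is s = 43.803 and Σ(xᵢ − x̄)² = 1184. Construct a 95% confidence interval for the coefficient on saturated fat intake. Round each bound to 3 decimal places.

(-1.300, 3.790)

SE(b_1) = s/√Sₓₓ = 43.803/√1184 = 1.273.
df = n − 2 = 62.
t* = t_{0.025, 62} = 1.998972.
Margin = t* × SE = 1.998972 × 1.273 = 2.54469.
CI: 1.245 ± 2.54469 → (-1.300, 3.790).
With 95% confidence, each one-unit increase in saturated fat intake is associated with a change of between -1.300 and 3.790 mg/dL in cholesterol level.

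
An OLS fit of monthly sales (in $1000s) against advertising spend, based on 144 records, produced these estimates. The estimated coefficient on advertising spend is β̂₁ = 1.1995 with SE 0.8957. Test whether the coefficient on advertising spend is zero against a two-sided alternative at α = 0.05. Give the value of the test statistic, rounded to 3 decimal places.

H₀: β₁ = 0 vs H₁: β₁ ≠ 0.
t = (β̂₁ − β₁⁰)/SE = 1.1995 / 0.8957 = 1.339.
df = n − 2 = 144 − 2 = 142.
Two-sided p ≈ 0.1827, which is ≥ 0.05, so fail to reject H₀.
The data do not give significant evidence of an association between advertising spend and monthly sales.

t = 1.339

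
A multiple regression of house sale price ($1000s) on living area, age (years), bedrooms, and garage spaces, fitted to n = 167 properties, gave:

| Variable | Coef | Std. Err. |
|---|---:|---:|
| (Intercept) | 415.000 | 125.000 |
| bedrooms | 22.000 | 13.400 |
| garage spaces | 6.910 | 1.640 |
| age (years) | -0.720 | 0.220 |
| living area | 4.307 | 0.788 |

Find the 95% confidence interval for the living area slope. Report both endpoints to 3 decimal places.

Read off: b = 4.307, SE = 0.788 for living area.
df = n − k − 1 = 167 − 4 − 1 = 162.
t* = t_{0.025, 162} = 1.974716.
Margin = t* × SE = 1.974716 × 0.788 = 1.55608.
CI: 4.307 ± 1.55608 → (2.751, 5.863).

(2.751, 5.863)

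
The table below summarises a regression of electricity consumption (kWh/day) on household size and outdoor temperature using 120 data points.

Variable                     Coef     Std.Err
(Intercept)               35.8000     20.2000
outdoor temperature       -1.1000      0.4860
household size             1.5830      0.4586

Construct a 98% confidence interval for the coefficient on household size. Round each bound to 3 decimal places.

Read off: b = 1.5830, SE = 0.4586 for household size.
df = n − k − 1 = 120 − 2 − 1 = 117.
t* = t_{0.01, 117} = 2.358642.
Margin = t* × SE = 2.358642 × 0.4586 = 1.08167.
CI: 1.5830 ± 1.08167 → (0.501, 2.665).

(0.501, 2.665)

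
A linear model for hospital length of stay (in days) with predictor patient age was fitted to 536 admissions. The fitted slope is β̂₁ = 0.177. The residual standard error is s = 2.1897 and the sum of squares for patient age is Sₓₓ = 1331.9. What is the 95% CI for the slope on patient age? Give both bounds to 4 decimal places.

SE(β̂₁) = s/√Sₓₓ = 2.1897/√1331.9 = 0.0599997.
df = n − 2 = 534.
t* = t_{0.025, 534} = 1.964416.
Margin = t* × SE = 1.964416 × 0.0599997 = 0.117864.
CI: 0.177 ± 0.117864 → (0.0591, 0.2949).
With 95% confidence, each one-unit increase in patient age is associated with a change of between 0.0591 and 0.2949 days in hospital length of stay.

(0.0591, 0.2949)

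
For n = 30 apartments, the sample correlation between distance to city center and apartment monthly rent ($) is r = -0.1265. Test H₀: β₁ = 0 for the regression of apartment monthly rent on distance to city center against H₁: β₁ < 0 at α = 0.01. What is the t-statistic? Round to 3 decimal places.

t = r·√(n − 2)/√(1 − r²) = -0.1265·√28/√0.983998 = -0.675.
df = n − 2 = 28.
One-sided p ≈ 0.2527, which is ≥ 0.01, so fail to reject H₀.
The data do not give significant evidence of a linear association between distance to city center and apartment monthly rent.

t = -0.675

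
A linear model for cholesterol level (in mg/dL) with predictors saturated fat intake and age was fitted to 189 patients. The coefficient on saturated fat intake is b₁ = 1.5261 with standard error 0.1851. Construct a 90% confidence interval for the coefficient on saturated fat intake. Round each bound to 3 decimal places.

df = n − k − 1 = 189 − 2 − 1 = 186.
t* = t_{0.05, 186} = 1.653087.
Margin = t* × SE = 1.653087 × 0.1851 = 0.30599.
CI: 1.5261 ± 0.30599 → (1.220, 1.832).
With 90% confidence, each one-unit increase in saturated fat intake is associated with a change of between 1.220 and 1.832 mg/dL in cholesterol level, holding the other predictors fixed.

(1.220, 1.832)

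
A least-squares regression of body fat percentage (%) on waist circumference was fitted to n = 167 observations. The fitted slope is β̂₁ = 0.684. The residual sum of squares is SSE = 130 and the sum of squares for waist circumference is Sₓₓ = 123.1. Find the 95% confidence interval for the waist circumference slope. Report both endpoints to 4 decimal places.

(0.5260, 0.8420)

MSE = SSE/(n − 2) = 130/165 = 0.787879.
SE(β̂₁) = √(MSE/Sₓₓ) = √(0.787879/123.1) = 0.080002.
df = n − 2 = 165.
t* = t_{0.025, 165} = 1.974446.
Margin = t* × SE = 1.974446 × 0.080002 = 0.157960.
CI: 0.684 ± 0.157960 → (0.5260, 0.8420).
With 95% confidence, each one-unit increase in waist circumference is associated with a change of between 0.5260 and 0.8420 % in body fat percentage.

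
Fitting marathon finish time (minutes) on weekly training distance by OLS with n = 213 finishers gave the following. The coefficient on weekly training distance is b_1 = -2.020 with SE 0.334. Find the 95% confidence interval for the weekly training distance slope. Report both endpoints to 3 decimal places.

df = n − 2 = 213 − 2 = 211.
t* = t_{0.025, 211} = 1.971271.
Margin = t* × SE = 1.971271 × 0.334 = 0.65840.
CI: -2.020 ± 0.65840 → (-2.678, -1.362).
With 95% confidence, each one-unit increase in weekly training distance is associated with a change of between -2.678 and -1.362 minutes in marathon finish time.

(-2.678, -1.362)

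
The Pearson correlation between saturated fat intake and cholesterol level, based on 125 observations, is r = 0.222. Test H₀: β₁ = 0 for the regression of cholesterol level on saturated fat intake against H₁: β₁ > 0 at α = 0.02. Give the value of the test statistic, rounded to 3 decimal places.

t = 2.525

t = r·√(n − 2)/√(1 − r²) = 0.222·√123/√0.950716 = 2.525.
df = n − 2 = 123.
One-sided p ≈ 0.0064, which is < 0.02, so reject H₀.
There is evidence of a linear association between saturated fat intake and cholesterol level.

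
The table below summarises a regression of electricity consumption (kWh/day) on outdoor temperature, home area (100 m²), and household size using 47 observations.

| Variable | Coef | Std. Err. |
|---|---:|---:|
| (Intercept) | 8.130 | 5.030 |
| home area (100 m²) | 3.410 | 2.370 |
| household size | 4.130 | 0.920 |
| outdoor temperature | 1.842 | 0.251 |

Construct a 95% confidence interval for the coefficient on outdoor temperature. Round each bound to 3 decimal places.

(1.336, 2.348)

Read off: b = 1.842, SE = 0.251 for outdoor temperature.
df = n − k − 1 = 47 − 3 − 1 = 43.
t* = t_{0.025, 43} = 2.016692.
Margin = t* × SE = 2.016692 × 0.251 = 0.50619.
CI: 1.842 ± 0.50619 → (1.336, 2.348).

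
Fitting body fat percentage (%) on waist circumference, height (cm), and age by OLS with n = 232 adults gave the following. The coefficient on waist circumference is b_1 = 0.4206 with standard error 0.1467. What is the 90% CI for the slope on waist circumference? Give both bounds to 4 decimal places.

(0.1783, 0.6629)

df = n − k − 1 = 232 − 3 − 1 = 228.
t* = t_{0.05, 228} = 1.651564.
Margin = t* × SE = 1.651564 × 0.1467 = 0.242284.
CI: 0.4206 ± 0.242284 → (0.1783, 0.6629).
With 90% confidence, each one-unit increase in waist circumference is associated with a change of between 0.1783 and 0.6629 % in body fat percentage, holding the other predictors fixed.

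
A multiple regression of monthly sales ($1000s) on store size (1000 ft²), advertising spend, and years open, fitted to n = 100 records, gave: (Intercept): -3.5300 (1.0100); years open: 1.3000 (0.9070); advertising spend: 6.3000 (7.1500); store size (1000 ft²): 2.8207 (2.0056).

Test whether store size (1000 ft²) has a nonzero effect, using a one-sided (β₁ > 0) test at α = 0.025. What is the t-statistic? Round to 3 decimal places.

Read off: b = 2.8207, SE = 2.0056 for store size (1000 ft²).
H₀: β₁ = 0 vs H₁: β₁ > 0.
t = 2.8207 / 2.0056 = 1.406.
df = n − k − 1 = 100 − 3 − 1 = 96.
One-sided p ≈ 0.0814, which is ≥ 0.025, so fail to reject H₀.
The data do not give significant evidence that the true slope on store size (1000 ft²) is positive, holding the other predictors fixed.

t = 1.406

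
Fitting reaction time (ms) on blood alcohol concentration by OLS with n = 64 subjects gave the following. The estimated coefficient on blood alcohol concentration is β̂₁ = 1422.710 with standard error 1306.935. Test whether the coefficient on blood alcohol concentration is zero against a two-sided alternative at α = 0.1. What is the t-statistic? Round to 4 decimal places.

H₀: β₁ = 0 vs H₁: β₁ ≠ 0.
t = (β̂₁ − β₁⁰)/SE = 1422.710 / 1306.935 = 1.0886.
df = n − 2 = 64 − 2 = 62.
Two-sided p ≈ 0.2806, which is ≥ 0.1, so fail to reject H₀.
The data do not give significant evidence of an association between blood alcohol concentration and reaction time.

t = 1.0886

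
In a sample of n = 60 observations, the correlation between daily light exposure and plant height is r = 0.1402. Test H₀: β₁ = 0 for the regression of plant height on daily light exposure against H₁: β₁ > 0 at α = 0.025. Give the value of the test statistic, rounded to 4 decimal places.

t = r·√(n − 2)/√(1 − r²) = 0.1402·√58/√0.980344 = 1.0784.
df = n − 2 = 58.
One-sided p ≈ 0.1427, which is ≥ 0.025, so fail to reject H₀.
The data do not give significant evidence of a linear association between daily light exposure and plant height.

t = 1.0784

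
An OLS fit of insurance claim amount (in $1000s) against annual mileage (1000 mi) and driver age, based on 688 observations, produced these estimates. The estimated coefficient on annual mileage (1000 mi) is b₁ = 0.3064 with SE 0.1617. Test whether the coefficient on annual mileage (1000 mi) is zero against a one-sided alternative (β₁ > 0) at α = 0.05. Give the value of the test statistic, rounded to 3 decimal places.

t = 1.895

H₀: β₁ = 0 vs H₁: β₁ > 0.
t = (b₁ − β₁⁰)/SE = 0.3064 / 0.1617 = 1.895.
df = n − k − 1 = 688 − 2 − 1 = 685.
One-sided p ≈ 0.0293, which is < 0.05, so reject H₀.
There is evidence that the true slope on annual mileage (1000 mi) is positive, holding the other predictors fixed.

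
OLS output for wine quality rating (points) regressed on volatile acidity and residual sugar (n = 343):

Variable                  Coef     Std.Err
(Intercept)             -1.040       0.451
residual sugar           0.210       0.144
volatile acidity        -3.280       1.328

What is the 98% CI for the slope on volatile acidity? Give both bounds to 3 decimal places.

Read off: b = -3.280, SE = 1.328 for volatile acidity.
df = n − k − 1 = 343 − 2 − 1 = 340.
t* = t_{0.01, 340} = 2.337365.
Margin = t* × SE = 2.337365 × 1.328 = 3.10402.
CI: -3.280 ± 3.10402 → (-6.384, -0.176).

(-6.384, -0.176)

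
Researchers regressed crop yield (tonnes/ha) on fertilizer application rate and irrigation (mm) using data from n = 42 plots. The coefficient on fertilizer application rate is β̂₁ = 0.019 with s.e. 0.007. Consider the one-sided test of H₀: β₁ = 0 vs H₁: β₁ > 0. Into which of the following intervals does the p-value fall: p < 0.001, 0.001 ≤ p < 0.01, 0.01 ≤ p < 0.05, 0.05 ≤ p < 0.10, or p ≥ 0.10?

t = 0.019 / 0.007 = 2.714.
df = n − k − 1 = 42 − 2 − 1 = 39.
One-sided p = P(T_{39} > t) ≈ 0.0049.
So 0.001 ≤ p < 0.01.

0.001 ≤ p < 0.01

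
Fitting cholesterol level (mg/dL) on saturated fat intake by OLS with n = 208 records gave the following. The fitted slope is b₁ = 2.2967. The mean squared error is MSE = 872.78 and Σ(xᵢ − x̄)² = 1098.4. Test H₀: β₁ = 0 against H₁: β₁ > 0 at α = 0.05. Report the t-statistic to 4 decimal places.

t = 2.5765

SE(b₁) = √(MSE/Sₓₓ) = √(872.78/1098.4) = 0.891399.
t = 2.2967 / 0.891399 = 2.5765.
df = n − 2 = 206.
One-sided p ≈ 0.0053, which is < 0.05, so reject H₀.
There is evidence that the true slope on saturated fat intake is positive.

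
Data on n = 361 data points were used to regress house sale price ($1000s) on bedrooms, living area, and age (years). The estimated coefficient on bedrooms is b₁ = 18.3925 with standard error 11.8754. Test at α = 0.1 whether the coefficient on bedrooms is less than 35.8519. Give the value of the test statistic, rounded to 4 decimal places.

t = -1.4702

H₀: β₁ = 35.8519 vs H₁: β₁ < 35.8519.
t = (b₁ − β₁⁰)/SE = (18.3925 − 35.8519) / 11.8754 = -1.4702.
df = n − k − 1 = 361 − 3 − 1 = 357.
One-sided p ≈ 0.0712, which is < 0.1, so reject H₀.
There is evidence that the true slope on bedrooms is below 35.8519 $1000s per unit, holding the other predictors fixed.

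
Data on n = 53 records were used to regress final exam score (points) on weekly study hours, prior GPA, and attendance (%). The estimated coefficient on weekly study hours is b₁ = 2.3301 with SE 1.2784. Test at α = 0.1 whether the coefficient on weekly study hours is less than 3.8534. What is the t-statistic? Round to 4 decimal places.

H₀: β₁ = 3.8534 vs H₁: β₁ < 3.8534.
t = (b₁ − β₁⁰)/SE = (2.3301 − 3.8534) / 1.2784 = -1.1916.
df = n − k − 1 = 53 − 3 − 1 = 49.
One-sided p ≈ 0.1196, which is ≥ 0.1, so fail to reject H₀.
The data do not give significant evidence that the true slope on weekly study hours is below 3.8534 points per unit, holding the other predictors fixed.

t = -1.1916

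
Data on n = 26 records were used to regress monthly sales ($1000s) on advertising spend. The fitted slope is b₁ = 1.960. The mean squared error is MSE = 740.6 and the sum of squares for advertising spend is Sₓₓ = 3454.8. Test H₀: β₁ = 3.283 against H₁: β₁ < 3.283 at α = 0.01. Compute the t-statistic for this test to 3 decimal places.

SE(b₁) = √(MSE/Sₓₓ) = √(740.6/3454.8) = 0.462999.
t = (1.960 − 3.283) / 0.462999 = -2.857.
df = n − 2 = 24.
One-sided p ≈ 0.0043, which is < 0.01, so reject H₀.
There is evidence that the true slope on advertising spend is below 3.283 $1000s per unit.

t = -2.857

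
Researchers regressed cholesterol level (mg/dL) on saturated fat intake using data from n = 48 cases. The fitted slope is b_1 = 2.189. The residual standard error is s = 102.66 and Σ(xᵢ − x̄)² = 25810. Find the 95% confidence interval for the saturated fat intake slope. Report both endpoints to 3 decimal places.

SE(b_1) = s/√Sₓₓ = 102.66/√25810 = 0.639009.
df = n − 2 = 46.
t* = t_{0.025, 46} = 2.012896.
Margin = t* × SE = 2.012896 × 0.639009 = 1.28626.
CI: 2.189 ± 1.28626 → (0.903, 3.475).
With 95% confidence, each one-unit increase in saturated fat intake is associated with a change of between 0.903 and 3.475 mg/dL in cholesterol level.

(0.903, 3.475)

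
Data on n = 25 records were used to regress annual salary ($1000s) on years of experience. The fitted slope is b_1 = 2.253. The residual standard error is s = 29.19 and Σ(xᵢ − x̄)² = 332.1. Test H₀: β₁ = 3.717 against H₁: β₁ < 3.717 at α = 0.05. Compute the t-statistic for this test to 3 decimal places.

t = -0.914

SE(b_1) = s/√Sₓₓ = 29.19/√332.1 = 1.60177.
t = (2.253 − 3.717) / 1.60177 = -0.914.
df = n − 2 = 23.
One-sided p ≈ 0.1851, which is ≥ 0.05, so fail to reject H₀.
The data do not give significant evidence that the true slope on years of experience is below 3.717 $1000s per unit.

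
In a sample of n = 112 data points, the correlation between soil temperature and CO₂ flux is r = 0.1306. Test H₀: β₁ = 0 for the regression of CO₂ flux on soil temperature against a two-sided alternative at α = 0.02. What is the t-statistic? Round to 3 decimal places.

t = 1.382

t = r·√(n − 2)/√(1 − r²) = 0.1306·√110/√0.982944 = 1.382.
df = n − 2 = 110.
Two-sided p ≈ 0.1699, which is ≥ 0.02, so fail to reject H₀.
The data do not give significant evidence of a linear association between soil temperature and CO₂ flux.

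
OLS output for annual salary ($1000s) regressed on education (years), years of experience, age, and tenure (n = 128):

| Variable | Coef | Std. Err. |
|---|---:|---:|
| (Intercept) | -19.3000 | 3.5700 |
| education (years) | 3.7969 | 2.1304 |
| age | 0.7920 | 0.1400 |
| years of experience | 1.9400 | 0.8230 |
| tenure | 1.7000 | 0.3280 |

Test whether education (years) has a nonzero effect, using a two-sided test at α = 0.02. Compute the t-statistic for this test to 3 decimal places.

Read off: b = 3.7969, SE = 2.1304 for education (years).
H₀: β₁ = 0 vs H₁: β₁ ≠ 0.
t = 3.7969 / 2.1304 = 1.782.
df = n − k − 1 = 128 − 4 − 1 = 123.
Two-sided p ≈ 0.0772, which is ≥ 0.02, so fail to reject H₀.
The data do not give significant evidence of an association between education (years) and annual salary, after adjusting for the other predictors.

t = 1.782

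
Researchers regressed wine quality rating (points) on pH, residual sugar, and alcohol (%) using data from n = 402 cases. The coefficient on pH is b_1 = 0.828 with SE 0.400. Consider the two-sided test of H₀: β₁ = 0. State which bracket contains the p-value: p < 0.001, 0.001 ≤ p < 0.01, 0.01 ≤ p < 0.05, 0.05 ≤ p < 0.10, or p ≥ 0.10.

0.01 ≤ p < 0.05

t = 0.828 / 0.400 = 2.070.
df = n − k − 1 = 402 − 3 − 1 = 398.
Two-sided p = 2·P(T_{398} > |t|) ≈ 0.0391.
So 0.01 ≤ p < 0.05.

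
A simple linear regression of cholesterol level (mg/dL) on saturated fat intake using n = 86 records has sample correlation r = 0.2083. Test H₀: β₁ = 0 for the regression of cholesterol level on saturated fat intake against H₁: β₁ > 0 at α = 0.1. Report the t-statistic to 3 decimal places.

t = 1.952

t = r·√(n − 2)/√(1 − r²) = 0.2083·√84/√0.956611 = 1.952.
df = n − 2 = 84.
One-sided p ≈ 0.0271, which is < 0.1, so reject H₀.
There is evidence of a linear association between saturated fat intake and cholesterol level.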